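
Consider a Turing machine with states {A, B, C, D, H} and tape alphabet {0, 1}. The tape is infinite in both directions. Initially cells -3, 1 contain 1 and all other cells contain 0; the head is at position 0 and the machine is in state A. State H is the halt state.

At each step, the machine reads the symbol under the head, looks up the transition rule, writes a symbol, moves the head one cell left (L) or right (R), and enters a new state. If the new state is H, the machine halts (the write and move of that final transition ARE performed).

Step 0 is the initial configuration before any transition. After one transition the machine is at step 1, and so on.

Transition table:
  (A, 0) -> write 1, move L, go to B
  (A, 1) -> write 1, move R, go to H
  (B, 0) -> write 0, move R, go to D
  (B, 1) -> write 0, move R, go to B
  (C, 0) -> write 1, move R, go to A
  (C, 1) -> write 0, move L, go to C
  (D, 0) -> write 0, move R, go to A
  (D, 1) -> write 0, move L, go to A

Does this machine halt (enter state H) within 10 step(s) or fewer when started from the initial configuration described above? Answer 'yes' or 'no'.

Answer: no

Derivation:
Step 1: in state A at pos 0, read 0 -> (A,0)->write 1,move L,goto B. Now: state=B, head=-1, tape[-4..2]=0100110 (head:    ^)
Step 2: in state B at pos -1, read 0 -> (B,0)->write 0,move R,goto D. Now: state=D, head=0, tape[-4..2]=0100110 (head:     ^)
Step 3: in state D at pos 0, read 1 -> (D,1)->write 0,move L,goto A. Now: state=A, head=-1, tape[-4..2]=0100010 (head:    ^)
Step 4: in state A at pos -1, read 0 -> (A,0)->write 1,move L,goto B. Now: state=B, head=-2, tape[-4..2]=0101010 (head:   ^)
Step 5: in state B at pos -2, read 0 -> (B,0)->write 0,move R,goto D. Now: state=D, head=-1, tape[-4..2]=0101010 (head:    ^)
Step 6: in state D at pos -1, read 1 -> (D,1)->write 0,move L,goto A. Now: state=A, head=-2, tape[-4..2]=0100010 (head:   ^)
Step 7: in state A at pos -2, read 0 -> (A,0)->write 1,move L,goto B. Now: state=B, head=-3, tape[-4..2]=0110010 (head:  ^)
Step 8: in state B at pos -3, read 1 -> (B,1)->write 0,move R,goto B. Now: state=B, head=-2, tape[-4..2]=0010010 (head:   ^)
Step 9: in state B at pos -2, read 1 -> (B,1)->write 0,move R,goto B. Now: state=B, head=-1, tape[-4..2]=0000010 (head:    ^)
Step 10: in state B at pos -1, read 0 -> (B,0)->write 0,move R,goto D. Now: state=D, head=0, tape[-4..2]=0000010 (head:     ^)
After 10 step(s): state = D (not H) -> not halted within 10 -> no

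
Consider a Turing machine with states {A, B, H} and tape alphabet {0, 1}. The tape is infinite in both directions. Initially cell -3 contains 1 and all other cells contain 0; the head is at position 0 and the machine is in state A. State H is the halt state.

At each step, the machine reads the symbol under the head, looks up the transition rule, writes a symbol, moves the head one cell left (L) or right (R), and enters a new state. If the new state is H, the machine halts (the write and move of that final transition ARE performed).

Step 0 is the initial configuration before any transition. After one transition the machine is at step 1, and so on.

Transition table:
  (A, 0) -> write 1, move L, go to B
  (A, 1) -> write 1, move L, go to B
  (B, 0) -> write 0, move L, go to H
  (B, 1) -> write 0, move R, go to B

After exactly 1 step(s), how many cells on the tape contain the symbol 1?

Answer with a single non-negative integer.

Answer: 2

Derivation:
Step 1: in state A at pos 0, read 0 -> (A,0)->write 1,move L,goto B. Now: state=B, head=-1, tape[-4..1]=010010 (head:    ^)
Cells containing 1 after step 1: {-3, 0} -> 2 cell(s)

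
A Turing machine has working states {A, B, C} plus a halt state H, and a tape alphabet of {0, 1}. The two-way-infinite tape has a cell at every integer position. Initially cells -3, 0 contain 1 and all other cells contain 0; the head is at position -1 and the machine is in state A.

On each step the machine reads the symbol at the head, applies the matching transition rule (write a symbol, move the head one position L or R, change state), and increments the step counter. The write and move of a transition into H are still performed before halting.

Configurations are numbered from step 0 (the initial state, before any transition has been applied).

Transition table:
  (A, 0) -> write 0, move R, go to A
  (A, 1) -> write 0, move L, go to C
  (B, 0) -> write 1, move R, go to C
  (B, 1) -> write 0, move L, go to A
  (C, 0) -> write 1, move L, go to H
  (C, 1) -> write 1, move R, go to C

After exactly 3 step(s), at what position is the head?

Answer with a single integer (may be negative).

Answer: -2

Derivation:
Step 1: in state A at pos -1, read 0 -> (A,0)->write 0,move R,goto A. Now: state=A, head=0, tape[-4..1]=010010 (head:     ^)
Step 2: in state A at pos 0, read 1 -> (A,1)->write 0,move L,goto C. Now: state=C, head=-1, tape[-4..1]=010000 (head:    ^)
Step 3: in state C at pos -1, read 0 -> (C,0)->write 1,move L,goto H. Now: state=H, head=-2, tape[-4..1]=010100 (head:   ^)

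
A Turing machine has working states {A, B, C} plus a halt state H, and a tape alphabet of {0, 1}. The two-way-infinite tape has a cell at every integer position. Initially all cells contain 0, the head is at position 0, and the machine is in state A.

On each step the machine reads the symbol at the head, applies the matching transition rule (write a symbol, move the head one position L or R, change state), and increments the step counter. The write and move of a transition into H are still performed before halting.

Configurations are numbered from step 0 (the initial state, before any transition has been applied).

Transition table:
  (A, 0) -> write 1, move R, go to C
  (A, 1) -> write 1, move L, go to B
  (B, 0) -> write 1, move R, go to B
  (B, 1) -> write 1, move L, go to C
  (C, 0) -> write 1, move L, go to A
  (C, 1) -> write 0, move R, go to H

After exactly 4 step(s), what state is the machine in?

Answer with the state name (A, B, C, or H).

Step 1: in state A at pos 0, read 0 -> (A,0)->write 1,move R,goto C. Now: state=C, head=1, tape[-1..2]=0100 (head:   ^)
Step 2: in state C at pos 1, read 0 -> (C,0)->write 1,move L,goto A. Now: state=A, head=0, tape[-1..2]=0110 (head:  ^)
Step 3: in state A at pos 0, read 1 -> (A,1)->write 1,move L,goto B. Now: state=B, head=-1, tape[-2..2]=00110 (head:  ^)
Step 4: in state B at pos -1, read 0 -> (B,0)->write 1,move R,goto B. Now: state=B, head=0, tape[-2..2]=01110 (head:   ^)

Answer: B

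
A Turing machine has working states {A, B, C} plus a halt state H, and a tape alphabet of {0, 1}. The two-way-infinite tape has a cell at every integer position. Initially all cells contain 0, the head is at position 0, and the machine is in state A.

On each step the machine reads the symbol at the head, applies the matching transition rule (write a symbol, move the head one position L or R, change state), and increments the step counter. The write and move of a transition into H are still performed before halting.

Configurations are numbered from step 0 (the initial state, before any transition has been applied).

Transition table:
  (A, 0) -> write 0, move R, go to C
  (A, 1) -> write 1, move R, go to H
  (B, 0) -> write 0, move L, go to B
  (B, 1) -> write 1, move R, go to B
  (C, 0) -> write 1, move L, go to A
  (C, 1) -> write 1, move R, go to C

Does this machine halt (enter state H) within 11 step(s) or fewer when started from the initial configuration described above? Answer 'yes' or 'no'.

Step 1: in state A at pos 0, read 0 -> (A,0)->write 0,move R,goto C. Now: state=C, head=1, tape[-1..2]=0000 (head:   ^)
Step 2: in state C at pos 1, read 0 -> (C,0)->write 1,move L,goto A. Now: state=A, head=0, tape[-1..2]=0010 (head:  ^)
Step 3: in state A at pos 0, read 0 -> (A,0)->write 0,move R,goto C. Now: state=C, head=1, tape[-1..2]=0010 (head:   ^)
Step 4: in state C at pos 1, read 1 -> (C,1)->write 1,move R,goto C. Now: state=C, head=2, tape[-1..3]=00100 (head:    ^)
Step 5: in state C at pos 2, read 0 -> (C,0)->write 1,move L,goto A. Now: state=A, head=1, tape[-1..3]=00110 (head:   ^)
Step 6: in state A at pos 1, read 1 -> (A,1)->write 1,move R,goto H. Now: state=H, head=2, tape[-1..3]=00110 (head:    ^)
State H reached at step 6; 6 <= 11 -> yes

Answer: yes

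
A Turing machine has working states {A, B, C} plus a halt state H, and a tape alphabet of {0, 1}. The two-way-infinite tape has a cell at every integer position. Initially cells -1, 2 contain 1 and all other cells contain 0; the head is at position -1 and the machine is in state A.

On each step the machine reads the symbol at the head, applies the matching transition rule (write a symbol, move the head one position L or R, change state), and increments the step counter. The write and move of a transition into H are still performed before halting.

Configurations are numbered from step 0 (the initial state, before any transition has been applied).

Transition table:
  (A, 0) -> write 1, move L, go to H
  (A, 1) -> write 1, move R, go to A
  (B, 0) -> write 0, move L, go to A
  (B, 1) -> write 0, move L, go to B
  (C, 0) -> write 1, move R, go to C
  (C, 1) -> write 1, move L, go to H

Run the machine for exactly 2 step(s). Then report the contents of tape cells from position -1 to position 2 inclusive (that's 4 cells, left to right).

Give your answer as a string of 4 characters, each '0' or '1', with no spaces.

Step 1: in state A at pos -1, read 1 -> (A,1)->write 1,move R,goto A. Now: state=A, head=0, tape[-2..3]=010010 (head:   ^)
Step 2: in state A at pos 0, read 0 -> (A,0)->write 1,move L,goto H. Now: state=H, head=-1, tape[-2..3]=011010 (head:  ^)

Answer: 1101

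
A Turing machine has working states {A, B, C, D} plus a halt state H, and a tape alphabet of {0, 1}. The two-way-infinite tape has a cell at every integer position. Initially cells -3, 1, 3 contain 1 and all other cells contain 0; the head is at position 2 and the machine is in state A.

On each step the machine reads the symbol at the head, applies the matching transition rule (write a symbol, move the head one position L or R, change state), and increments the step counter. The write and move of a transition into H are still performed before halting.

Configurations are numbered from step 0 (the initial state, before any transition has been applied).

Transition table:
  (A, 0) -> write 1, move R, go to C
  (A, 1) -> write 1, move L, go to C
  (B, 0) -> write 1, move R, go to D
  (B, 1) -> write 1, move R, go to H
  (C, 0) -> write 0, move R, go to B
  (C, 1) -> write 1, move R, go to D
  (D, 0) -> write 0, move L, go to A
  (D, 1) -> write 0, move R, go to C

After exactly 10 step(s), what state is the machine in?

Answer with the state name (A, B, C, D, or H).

Answer: C

Derivation:
Step 1: in state A at pos 2, read 0 -> (A,0)->write 1,move R,goto C. Now: state=C, head=3, tape[-4..4]=010001110 (head:        ^)
Step 2: in state C at pos 3, read 1 -> (C,1)->write 1,move R,goto D. Now: state=D, head=4, tape[-4..5]=0100011100 (head:         ^)
Step 3: in state D at pos 4, read 0 -> (D,0)->write 0,move L,goto A. Now: state=A, head=3, tape[-4..5]=0100011100 (head:        ^)
Step 4: in state A at pos 3, read 1 -> (A,1)->write 1,move L,goto C. Now: state=C, head=2, tape[-4..5]=0100011100 (head:       ^)
Step 5: in state C at pos 2, read 1 -> (C,1)->write 1,move R,goto D. Now: state=D, head=3, tape[-4..5]=0100011100 (head:        ^)
Step 6: in state D at pos 3, read 1 -> (D,1)->write 0,move R,goto C. Now: state=C, head=4, tape[-4..5]=0100011000 (head:         ^)
Step 7: in state C at pos 4, read 0 -> (C,0)->write 0,move R,goto B. Now: state=B, head=5, tape[-4..6]=01000110000 (head:          ^)
Step 8: in state B at pos 5, read 0 -> (B,0)->write 1,move R,goto D. Now: state=D, head=6, tape[-4..7]=010001100100 (head:           ^)
Step 9: in state D at pos 6, read 0 -> (D,0)->write 0,move L,goto A. Now: state=A, head=5, tape[-4..7]=010001100100 (head:          ^)
Step 10: in state A at pos 5, read 1 -> (A,1)->write 1,move L,goto C. Now: state=C, head=4, tape[-4..7]=010001100100 (head:         ^)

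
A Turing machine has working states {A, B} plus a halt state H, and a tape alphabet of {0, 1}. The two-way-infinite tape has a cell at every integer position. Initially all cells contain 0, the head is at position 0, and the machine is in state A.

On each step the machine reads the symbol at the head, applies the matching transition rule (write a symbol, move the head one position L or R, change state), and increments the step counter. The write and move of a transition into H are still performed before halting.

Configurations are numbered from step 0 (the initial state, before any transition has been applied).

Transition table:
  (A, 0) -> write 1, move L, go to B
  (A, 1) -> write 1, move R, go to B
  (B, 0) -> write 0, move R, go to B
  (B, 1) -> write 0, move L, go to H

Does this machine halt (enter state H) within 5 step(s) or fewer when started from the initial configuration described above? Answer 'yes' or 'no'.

Answer: yes

Derivation:
Step 1: in state A at pos 0, read 0 -> (A,0)->write 1,move L,goto B. Now: state=B, head=-1, tape[-2..1]=0010 (head:  ^)
Step 2: in state B at pos -1, read 0 -> (B,0)->write 0,move R,goto B. Now: state=B, head=0, tape[-2..1]=0010 (head:   ^)
Step 3: in state B at pos 0, read 1 -> (B,1)->write 0,move L,goto H. Now: state=H, head=-1, tape[-2..1]=0000 (head:  ^)
State H reached at step 3; 3 <= 5 -> yes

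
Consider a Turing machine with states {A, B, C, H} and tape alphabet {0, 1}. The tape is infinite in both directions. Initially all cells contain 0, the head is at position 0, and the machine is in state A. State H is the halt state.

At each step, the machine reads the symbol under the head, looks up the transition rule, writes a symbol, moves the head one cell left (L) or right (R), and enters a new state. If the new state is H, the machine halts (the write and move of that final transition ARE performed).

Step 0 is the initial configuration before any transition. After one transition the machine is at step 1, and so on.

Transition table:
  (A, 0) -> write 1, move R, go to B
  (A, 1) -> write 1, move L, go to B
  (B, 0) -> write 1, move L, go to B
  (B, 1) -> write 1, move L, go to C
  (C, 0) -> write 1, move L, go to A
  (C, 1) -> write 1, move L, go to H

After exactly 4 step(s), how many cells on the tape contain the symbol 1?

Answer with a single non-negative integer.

Step 1: in state A at pos 0, read 0 -> (A,0)->write 1,move R,goto B. Now: state=B, head=1, tape[-1..2]=0100 (head:   ^)
Step 2: in state B at pos 1, read 0 -> (B,0)->write 1,move L,goto B. Now: state=B, head=0, tape[-1..2]=0110 (head:  ^)
Step 3: in state B at pos 0, read 1 -> (B,1)->write 1,move L,goto C. Now: state=C, head=-1, tape[-2..2]=00110 (head:  ^)
Step 4: in state C at pos -1, read 0 -> (C,0)->write 1,move L,goto A. Now: state=A, head=-2, tape[-3..2]=001110 (head:  ^)
Cells containing 1 after step 4: {-1, 0, 1} -> 3 cell(s)

Answer: 3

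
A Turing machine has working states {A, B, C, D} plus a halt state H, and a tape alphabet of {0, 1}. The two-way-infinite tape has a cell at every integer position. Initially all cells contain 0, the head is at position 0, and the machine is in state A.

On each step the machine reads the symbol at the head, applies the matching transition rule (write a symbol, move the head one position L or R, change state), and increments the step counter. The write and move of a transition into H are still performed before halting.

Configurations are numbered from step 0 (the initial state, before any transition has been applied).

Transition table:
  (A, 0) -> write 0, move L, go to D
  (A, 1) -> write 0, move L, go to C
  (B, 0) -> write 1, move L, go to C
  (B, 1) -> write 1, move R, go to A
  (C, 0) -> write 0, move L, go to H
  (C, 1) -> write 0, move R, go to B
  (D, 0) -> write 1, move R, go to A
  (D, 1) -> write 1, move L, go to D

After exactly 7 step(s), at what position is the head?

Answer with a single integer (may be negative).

Step 1: in state A at pos 0, read 0 -> (A,0)->write 0,move L,goto D. Now: state=D, head=-1, tape[-2..1]=0000 (head:  ^)
Step 2: in state D at pos -1, read 0 -> (D,0)->write 1,move R,goto A. Now: state=A, head=0, tape[-2..1]=0100 (head:   ^)
Step 3: in state A at pos 0, read 0 -> (A,0)->write 0,move L,goto D. Now: state=D, head=-1, tape[-2..1]=0100 (head:  ^)
Step 4: in state D at pos -1, read 1 -> (D,1)->write 1,move L,goto D. Now: state=D, head=-2, tape[-3..1]=00100 (head:  ^)
Step 5: in state D at pos -2, read 0 -> (D,0)->write 1,move R,goto A. Now: state=A, head=-1, tape[-3..1]=01100 (head:   ^)
Step 6: in state A at pos -1, read 1 -> (A,1)->write 0,move L,goto C. Now: state=C, head=-2, tape[-3..1]=01000 (head:  ^)
Step 7: in state C at pos -2, read 1 -> (C,1)->write 0,move R,goto B. Now: state=B, head=-1, tape[-3..1]=00000 (head:   ^)

Answer: -1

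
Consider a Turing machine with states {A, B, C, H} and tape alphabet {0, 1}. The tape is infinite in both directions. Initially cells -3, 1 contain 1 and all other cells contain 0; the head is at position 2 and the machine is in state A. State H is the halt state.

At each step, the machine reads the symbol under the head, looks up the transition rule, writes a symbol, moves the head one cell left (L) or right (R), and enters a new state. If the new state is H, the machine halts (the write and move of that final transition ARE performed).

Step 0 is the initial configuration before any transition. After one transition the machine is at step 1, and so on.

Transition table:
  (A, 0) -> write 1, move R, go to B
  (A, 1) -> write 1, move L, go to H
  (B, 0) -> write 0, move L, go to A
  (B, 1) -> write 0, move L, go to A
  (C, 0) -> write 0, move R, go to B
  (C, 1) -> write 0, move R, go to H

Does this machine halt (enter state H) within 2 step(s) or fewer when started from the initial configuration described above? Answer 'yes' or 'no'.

Answer: no

Derivation:
Step 1: in state A at pos 2, read 0 -> (A,0)->write 1,move R,goto B. Now: state=B, head=3, tape[-4..4]=010001100 (head:        ^)
Step 2: in state B at pos 3, read 0 -> (B,0)->write 0,move L,goto A. Now: state=A, head=2, tape[-4..4]=010001100 (head:       ^)
After 2 step(s): state = A (not H) -> not halted within 2 -> no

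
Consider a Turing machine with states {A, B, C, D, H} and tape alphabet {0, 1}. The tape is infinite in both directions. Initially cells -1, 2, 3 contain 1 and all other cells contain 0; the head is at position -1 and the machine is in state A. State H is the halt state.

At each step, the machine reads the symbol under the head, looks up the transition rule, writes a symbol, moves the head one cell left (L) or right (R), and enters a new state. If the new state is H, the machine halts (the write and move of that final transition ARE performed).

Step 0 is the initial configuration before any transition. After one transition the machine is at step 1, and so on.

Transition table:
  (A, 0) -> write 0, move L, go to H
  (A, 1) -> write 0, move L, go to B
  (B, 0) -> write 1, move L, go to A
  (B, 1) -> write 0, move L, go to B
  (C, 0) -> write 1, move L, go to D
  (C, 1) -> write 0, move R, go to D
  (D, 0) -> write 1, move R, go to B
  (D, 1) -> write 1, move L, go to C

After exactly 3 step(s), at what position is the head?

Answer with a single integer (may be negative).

Step 1: in state A at pos -1, read 1 -> (A,1)->write 0,move L,goto B. Now: state=B, head=-2, tape[-3..4]=00000110 (head:  ^)
Step 2: in state B at pos -2, read 0 -> (B,0)->write 1,move L,goto A. Now: state=A, head=-3, tape[-4..4]=001000110 (head:  ^)
Step 3: in state A at pos -3, read 0 -> (A,0)->write 0,move L,goto H. Now: state=H, head=-4, tape[-5..4]=0001000110 (head:  ^)

Answer: -4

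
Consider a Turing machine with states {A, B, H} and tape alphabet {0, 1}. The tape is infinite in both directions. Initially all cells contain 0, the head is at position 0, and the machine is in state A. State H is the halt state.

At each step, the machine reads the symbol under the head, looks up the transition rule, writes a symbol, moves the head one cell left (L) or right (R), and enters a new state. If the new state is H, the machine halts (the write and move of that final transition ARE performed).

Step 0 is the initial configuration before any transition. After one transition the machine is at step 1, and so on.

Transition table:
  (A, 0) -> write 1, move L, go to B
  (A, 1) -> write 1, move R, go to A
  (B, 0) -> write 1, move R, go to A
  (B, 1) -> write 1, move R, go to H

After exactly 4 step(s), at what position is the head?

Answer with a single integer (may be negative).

Step 1: in state A at pos 0, read 0 -> (A,0)->write 1,move L,goto B. Now: state=B, head=-1, tape[-2..1]=0010 (head:  ^)
Step 2: in state B at pos -1, read 0 -> (B,0)->write 1,move R,goto A. Now: state=A, head=0, tape[-2..1]=0110 (head:   ^)
Step 3: in state A at pos 0, read 1 -> (A,1)->write 1,move R,goto A. Now: state=A, head=1, tape[-2..2]=01100 (head:    ^)
Step 4: in state A at pos 1, read 0 -> (A,0)->write 1,move L,goto B. Now: state=B, head=0, tape[-2..2]=01110 (head:   ^)

Answer: 0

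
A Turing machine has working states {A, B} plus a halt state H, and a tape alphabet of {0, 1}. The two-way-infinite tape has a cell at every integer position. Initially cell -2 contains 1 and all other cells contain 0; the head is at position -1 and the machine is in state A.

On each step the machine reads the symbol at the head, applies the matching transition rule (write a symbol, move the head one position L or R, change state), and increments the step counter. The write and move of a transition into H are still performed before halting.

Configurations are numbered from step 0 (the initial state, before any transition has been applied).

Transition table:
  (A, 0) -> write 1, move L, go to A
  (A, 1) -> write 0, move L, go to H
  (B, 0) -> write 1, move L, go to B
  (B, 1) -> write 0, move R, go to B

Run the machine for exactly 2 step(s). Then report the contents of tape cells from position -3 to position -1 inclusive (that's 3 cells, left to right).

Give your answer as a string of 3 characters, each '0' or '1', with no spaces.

Step 1: in state A at pos -1, read 0 -> (A,0)->write 1,move L,goto A. Now: state=A, head=-2, tape[-3..0]=0110 (head:  ^)
Step 2: in state A at pos -2, read 1 -> (A,1)->write 0,move L,goto H. Now: state=H, head=-3, tape[-4..0]=00010 (head:  ^)

Answer: 001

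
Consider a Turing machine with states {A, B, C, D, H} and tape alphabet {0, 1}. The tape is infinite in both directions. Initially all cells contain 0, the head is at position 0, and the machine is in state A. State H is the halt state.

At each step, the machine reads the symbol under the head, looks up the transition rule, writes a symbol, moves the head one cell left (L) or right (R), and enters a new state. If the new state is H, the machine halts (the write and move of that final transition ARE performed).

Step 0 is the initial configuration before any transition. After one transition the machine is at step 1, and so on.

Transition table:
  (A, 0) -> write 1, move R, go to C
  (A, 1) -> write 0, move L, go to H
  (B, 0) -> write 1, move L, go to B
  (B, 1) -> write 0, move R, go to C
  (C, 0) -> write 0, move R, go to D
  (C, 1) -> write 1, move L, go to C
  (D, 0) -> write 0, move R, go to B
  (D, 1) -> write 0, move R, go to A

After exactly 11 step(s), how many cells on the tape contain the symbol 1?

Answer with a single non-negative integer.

Step 1: in state A at pos 0, read 0 -> (A,0)->write 1,move R,goto C. Now: state=C, head=1, tape[-1..2]=0100 (head:   ^)
Step 2: in state C at pos 1, read 0 -> (C,0)->write 0,move R,goto D. Now: state=D, head=2, tape[-1..3]=01000 (head:    ^)
Step 3: in state D at pos 2, read 0 -> (D,0)->write 0,move R,goto B. Now: state=B, head=3, tape[-1..4]=010000 (head:     ^)
Step 4: in state B at pos 3, read 0 -> (B,0)->write 1,move L,goto B. Now: state=B, head=2, tape[-1..4]=010010 (head:    ^)
Step 5: in state B at pos 2, read 0 -> (B,0)->write 1,move L,goto B. Now: state=B, head=1, tape[-1..4]=010110 (head:   ^)
Step 6: in state B at pos 1, read 0 -> (B,0)->write 1,move L,goto B. Now: state=B, head=0, tape[-1..4]=011110 (head:  ^)
Step 7: in state B at pos 0, read 1 -> (B,1)->write 0,move R,goto C. Now: state=C, head=1, tape[-1..4]=001110 (head:   ^)
Step 8: in state C at pos 1, read 1 -> (C,1)->write 1,move L,goto C. Now: state=C, head=0, tape[-1..4]=001110 (head:  ^)
Step 9: in state C at pos 0, read 0 -> (C,0)->write 0,move R,goto D. Now: state=D, head=1, tape[-1..4]=001110 (head:   ^)
Step 10: in state D at pos 1, read 1 -> (D,1)->write 0,move R,goto A. Now: state=A, head=2, tape[-1..4]=000110 (head:    ^)
Step 11: in state A at pos 2, read 1 -> (A,1)->write 0,move L,goto H. Now: state=H, head=1, tape[-1..4]=000010 (head:   ^)
Cells containing 1 after step 11: {3} -> 1 cell(s)

Answer: 1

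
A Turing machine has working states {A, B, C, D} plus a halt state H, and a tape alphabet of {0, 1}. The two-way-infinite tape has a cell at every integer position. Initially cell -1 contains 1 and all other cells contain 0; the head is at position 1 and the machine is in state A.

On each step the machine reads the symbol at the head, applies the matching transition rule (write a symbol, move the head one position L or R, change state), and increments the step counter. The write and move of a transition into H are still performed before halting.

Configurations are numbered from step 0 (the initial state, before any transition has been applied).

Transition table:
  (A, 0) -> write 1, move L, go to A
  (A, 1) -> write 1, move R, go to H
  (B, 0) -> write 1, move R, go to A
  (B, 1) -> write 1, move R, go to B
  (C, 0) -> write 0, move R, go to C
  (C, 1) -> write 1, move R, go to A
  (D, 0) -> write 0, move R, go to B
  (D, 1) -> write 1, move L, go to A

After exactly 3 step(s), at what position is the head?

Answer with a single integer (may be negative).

Step 1: in state A at pos 1, read 0 -> (A,0)->write 1,move L,goto A. Now: state=A, head=0, tape[-2..2]=01010 (head:   ^)
Step 2: in state A at pos 0, read 0 -> (A,0)->write 1,move L,goto A. Now: state=A, head=-1, tape[-2..2]=01110 (head:  ^)
Step 3: in state A at pos -1, read 1 -> (A,1)->write 1,move R,goto H. Now: state=H, head=0, tape[-2..2]=01110 (head:   ^)

Answer: 0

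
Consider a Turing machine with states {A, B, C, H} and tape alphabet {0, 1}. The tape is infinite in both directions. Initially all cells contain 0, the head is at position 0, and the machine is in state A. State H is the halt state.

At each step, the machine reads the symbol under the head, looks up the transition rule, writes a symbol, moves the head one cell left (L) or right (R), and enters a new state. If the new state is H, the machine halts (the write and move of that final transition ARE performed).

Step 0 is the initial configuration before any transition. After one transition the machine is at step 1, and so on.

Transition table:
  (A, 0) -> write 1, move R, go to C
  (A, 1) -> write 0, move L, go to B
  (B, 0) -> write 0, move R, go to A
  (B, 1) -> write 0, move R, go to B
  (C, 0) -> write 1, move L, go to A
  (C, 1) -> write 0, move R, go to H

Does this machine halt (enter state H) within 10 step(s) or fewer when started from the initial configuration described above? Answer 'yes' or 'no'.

Step 1: in state A at pos 0, read 0 -> (A,0)->write 1,move R,goto C. Now: state=C, head=1, tape[-1..2]=0100 (head:   ^)
Step 2: in state C at pos 1, read 0 -> (C,0)->write 1,move L,goto A. Now: state=A, head=0, tape[-1..2]=0110 (head:  ^)
Step 3: in state A at pos 0, read 1 -> (A,1)->write 0,move L,goto B. Now: state=B, head=-1, tape[-2..2]=00010 (head:  ^)
Step 4: in state B at pos -1, read 0 -> (B,0)->write 0,move R,goto A. Now: state=A, head=0, tape[-2..2]=00010 (head:   ^)
Step 5: in state A at pos 0, read 0 -> (A,0)->write 1,move R,goto C. Now: state=C, head=1, tape[-2..2]=00110 (head:    ^)
Step 6: in state C at pos 1, read 1 -> (C,1)->write 0,move R,goto H. Now: state=H, head=2, tape[-2..3]=001000 (head:     ^)
State H reached at step 6; 6 <= 10 -> yes

Answer: yes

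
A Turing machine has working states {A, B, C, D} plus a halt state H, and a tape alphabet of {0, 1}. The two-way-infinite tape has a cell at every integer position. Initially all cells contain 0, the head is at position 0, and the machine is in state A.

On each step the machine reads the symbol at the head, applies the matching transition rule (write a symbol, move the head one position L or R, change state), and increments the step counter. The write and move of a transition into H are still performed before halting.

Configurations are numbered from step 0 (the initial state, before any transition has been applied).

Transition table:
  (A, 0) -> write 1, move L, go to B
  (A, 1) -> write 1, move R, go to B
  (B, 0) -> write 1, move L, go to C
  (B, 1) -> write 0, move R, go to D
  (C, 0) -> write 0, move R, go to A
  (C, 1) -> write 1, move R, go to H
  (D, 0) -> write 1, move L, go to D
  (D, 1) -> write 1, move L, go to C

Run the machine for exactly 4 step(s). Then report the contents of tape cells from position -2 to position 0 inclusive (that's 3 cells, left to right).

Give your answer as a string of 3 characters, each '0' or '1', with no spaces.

Answer: 011

Derivation:
Step 1: in state A at pos 0, read 0 -> (A,0)->write 1,move L,goto B. Now: state=B, head=-1, tape[-2..1]=0010 (head:  ^)
Step 2: in state B at pos -1, read 0 -> (B,0)->write 1,move L,goto C. Now: state=C, head=-2, tape[-3..1]=00110 (head:  ^)
Step 3: in state C at pos -2, read 0 -> (C,0)->write 0,move R,goto A. Now: state=A, head=-1, tape[-3..1]=00110 (head:   ^)
Step 4: in state A at pos -1, read 1 -> (A,1)->write 1,move R,goto B. Now: state=B, head=0, tape[-3..1]=00110 (head:    ^)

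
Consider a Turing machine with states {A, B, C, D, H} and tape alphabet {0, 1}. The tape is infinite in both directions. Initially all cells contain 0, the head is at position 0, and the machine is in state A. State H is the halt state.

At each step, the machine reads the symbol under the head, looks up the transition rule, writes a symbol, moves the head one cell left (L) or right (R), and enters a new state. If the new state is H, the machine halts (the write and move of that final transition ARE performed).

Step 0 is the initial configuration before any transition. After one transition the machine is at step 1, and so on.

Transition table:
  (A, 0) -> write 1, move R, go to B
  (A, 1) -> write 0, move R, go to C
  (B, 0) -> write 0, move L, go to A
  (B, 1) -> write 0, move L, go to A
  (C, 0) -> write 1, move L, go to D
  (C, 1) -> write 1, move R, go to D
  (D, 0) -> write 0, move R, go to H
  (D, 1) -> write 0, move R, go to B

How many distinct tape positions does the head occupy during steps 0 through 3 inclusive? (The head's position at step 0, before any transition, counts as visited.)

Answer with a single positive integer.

Answer: 2

Derivation:
Step 1: in state A at pos 0, read 0 -> (A,0)->write 1,move R,goto B. Now: state=B, head=1, tape[-1..2]=0100 (head:   ^)
Step 2: in state B at pos 1, read 0 -> (B,0)->write 0,move L,goto A. Now: state=A, head=0, tape[-1..2]=0100 (head:  ^)
Step 3: in state A at pos 0, read 1 -> (A,1)->write 0,move R,goto C. Now: state=C, head=1, tape[-1..2]=0000 (head:   ^)
Head positions at steps 0..3: starting at 0, distinct positions visited = {0, 1} -> 2 position(s)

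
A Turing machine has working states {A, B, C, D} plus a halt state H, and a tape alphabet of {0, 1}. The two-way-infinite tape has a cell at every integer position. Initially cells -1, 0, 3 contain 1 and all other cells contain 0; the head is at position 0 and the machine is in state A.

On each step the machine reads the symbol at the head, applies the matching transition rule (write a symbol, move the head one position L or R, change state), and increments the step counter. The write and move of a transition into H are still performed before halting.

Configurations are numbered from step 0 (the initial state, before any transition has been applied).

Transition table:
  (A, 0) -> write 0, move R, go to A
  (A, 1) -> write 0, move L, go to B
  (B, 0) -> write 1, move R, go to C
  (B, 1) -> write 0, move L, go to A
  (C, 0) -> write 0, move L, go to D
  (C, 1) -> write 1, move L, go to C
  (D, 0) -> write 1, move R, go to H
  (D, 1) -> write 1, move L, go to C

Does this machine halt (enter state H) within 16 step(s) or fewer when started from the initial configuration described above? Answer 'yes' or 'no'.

Step 1: in state A at pos 0, read 1 -> (A,1)->write 0,move L,goto B. Now: state=B, head=-1, tape[-2..4]=0100010 (head:  ^)
Step 2: in state B at pos -1, read 1 -> (B,1)->write 0,move L,goto A. Now: state=A, head=-2, tape[-3..4]=00000010 (head:  ^)
Step 3: in state A at pos -2, read 0 -> (A,0)->write 0,move R,goto A. Now: state=A, head=-1, tape[-3..4]=00000010 (head:   ^)
Step 4: in state A at pos -1, read 0 -> (A,0)->write 0,move R,goto A. Now: state=A, head=0, tape[-3..4]=00000010 (head:    ^)
Step 5: in state A at pos 0, read 0 -> (A,0)->write 0,move R,goto A. Now: state=A, head=1, tape[-3..4]=00000010 (head:     ^)
Step 6: in state A at pos 1, read 0 -> (A,0)->write 0,move R,goto A. Now: state=A, head=2, tape[-3..4]=00000010 (head:      ^)
Step 7: in state A at pos 2, read 0 -> (A,0)->write 0,move R,goto A. Now: state=A, head=3, tape[-3..4]=00000010 (head:       ^)
Step 8: in state A at pos 3, read 1 -> (A,1)->write 0,move L,goto B. Now: state=B, head=2, tape[-3..4]=00000000 (head:      ^)
Step 9: in state B at pos 2, read 0 -> (B,0)->write 1,move R,goto C. Now: state=C, head=3, tape[-3..4]=00000100 (head:       ^)
Step 10: in state C at pos 3, read 0 -> (C,0)->write 0,move L,goto D. Now: state=D, head=2, tape[-3..4]=00000100 (head:      ^)
Step 11: in state D at pos 2, read 1 -> (D,1)->write 1,move L,goto C. Now: state=C, head=1, tape[-3..4]=00000100 (head:     ^)
Step 12: in state C at pos 1, read 0 -> (C,0)->write 0,move L,goto D. Now: state=D, head=0, tape[-3..4]=00000100 (head:    ^)
Step 13: in state D at pos 0, read 0 -> (D,0)->write 1,move R,goto H. Now: state=H, head=1, tape[-3..4]=00010100 (head:     ^)
State H reached at step 13; 13 <= 16 -> yes

Answer: yes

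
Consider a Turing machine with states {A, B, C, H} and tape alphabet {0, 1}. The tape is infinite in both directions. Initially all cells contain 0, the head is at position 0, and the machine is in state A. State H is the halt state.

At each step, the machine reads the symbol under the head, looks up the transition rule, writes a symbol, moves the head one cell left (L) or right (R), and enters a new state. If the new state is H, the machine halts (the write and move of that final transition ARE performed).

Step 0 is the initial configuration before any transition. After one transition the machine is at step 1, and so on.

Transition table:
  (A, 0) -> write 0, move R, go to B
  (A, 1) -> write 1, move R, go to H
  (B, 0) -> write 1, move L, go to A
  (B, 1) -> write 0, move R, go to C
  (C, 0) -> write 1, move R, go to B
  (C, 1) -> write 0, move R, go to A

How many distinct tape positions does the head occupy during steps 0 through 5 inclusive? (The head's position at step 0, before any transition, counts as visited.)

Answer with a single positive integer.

Step 1: in state A at pos 0, read 0 -> (A,0)->write 0,move R,goto B. Now: state=B, head=1, tape[-1..2]=0000 (head:   ^)
Step 2: in state B at pos 1, read 0 -> (B,0)->write 1,move L,goto A. Now: state=A, head=0, tape[-1..2]=0010 (head:  ^)
Step 3: in state A at pos 0, read 0 -> (A,0)->write 0,move R,goto B. Now: state=B, head=1, tape[-1..2]=0010 (head:   ^)
Step 4: in state B at pos 1, read 1 -> (B,1)->write 0,move R,goto C. Now: state=C, head=2, tape[-1..3]=00000 (head:    ^)
Step 5: in state C at pos 2, read 0 -> (C,0)->write 1,move R,goto B. Now: state=B, head=3, tape[-1..4]=000100 (head:     ^)
Head positions at steps 0..5: starting at 0, distinct positions visited = {0, 1, 2, 3} -> 4 position(s)

Answer: 4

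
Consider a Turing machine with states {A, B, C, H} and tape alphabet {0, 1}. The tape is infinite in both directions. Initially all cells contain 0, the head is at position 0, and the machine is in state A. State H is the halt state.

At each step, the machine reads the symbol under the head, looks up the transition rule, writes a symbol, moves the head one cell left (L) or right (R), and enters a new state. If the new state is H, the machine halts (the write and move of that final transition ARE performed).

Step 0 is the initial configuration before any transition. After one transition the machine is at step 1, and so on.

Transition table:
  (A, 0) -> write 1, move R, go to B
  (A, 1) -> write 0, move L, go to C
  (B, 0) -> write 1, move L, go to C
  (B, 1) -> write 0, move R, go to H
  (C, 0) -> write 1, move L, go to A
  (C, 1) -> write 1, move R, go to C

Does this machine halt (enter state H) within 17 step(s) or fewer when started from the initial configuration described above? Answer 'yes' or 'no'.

Answer: yes

Derivation:
Step 1: in state A at pos 0, read 0 -> (A,0)->write 1,move R,goto B. Now: state=B, head=1, tape[-1..2]=0100 (head:   ^)
Step 2: in state B at pos 1, read 0 -> (B,0)->write 1,move L,goto C. Now: state=C, head=0, tape[-1..2]=0110 (head:  ^)
Step 3: in state C at pos 0, read 1 -> (C,1)->write 1,move R,goto C. Now: state=C, head=1, tape[-1..2]=0110 (head:   ^)
Step 4: in state C at pos 1, read 1 -> (C,1)->write 1,move R,goto C. Now: state=C, head=2, tape[-1..3]=01100 (head:    ^)
Step 5: in state C at pos 2, read 0 -> (C,0)->write 1,move L,goto A. Now: state=A, head=1, tape[-1..3]=01110 (head:   ^)
Step 6: in state A at pos 1, read 1 -> (A,1)->write 0,move L,goto C. Now: state=C, head=0, tape[-1..3]=01010 (head:  ^)
Step 7: in state C at pos 0, read 1 -> (C,1)->write 1,move R,goto C. Now: state=C, head=1, tape[-1..3]=01010 (head:   ^)
Step 8: in state C at pos 1, read 0 -> (C,0)->write 1,move L,goto A. Now: state=A, head=0, tape[-1..3]=01110 (head:  ^)
Step 9: in state A at pos 0, read 1 -> (A,1)->write 0,move L,goto C. Now: state=C, head=-1, tape[-2..3]=000110 (head:  ^)
Step 10: in state C at pos -1, read 0 -> (C,0)->write 1,move L,goto A. Now: state=A, head=-2, tape[-3..3]=0010110 (head:  ^)
Step 11: in state A at pos -2, read 0 -> (A,0)->write 1,move R,goto B. Now: state=B, head=-1, tape[-3..3]=0110110 (head:   ^)
Step 12: in state B at pos -1, read 1 -> (B,1)->write 0,move R,goto H. Now: state=H, head=0, tape[-3..3]=0100110 (head:    ^)
State H reached at step 12; 12 <= 17 -> yes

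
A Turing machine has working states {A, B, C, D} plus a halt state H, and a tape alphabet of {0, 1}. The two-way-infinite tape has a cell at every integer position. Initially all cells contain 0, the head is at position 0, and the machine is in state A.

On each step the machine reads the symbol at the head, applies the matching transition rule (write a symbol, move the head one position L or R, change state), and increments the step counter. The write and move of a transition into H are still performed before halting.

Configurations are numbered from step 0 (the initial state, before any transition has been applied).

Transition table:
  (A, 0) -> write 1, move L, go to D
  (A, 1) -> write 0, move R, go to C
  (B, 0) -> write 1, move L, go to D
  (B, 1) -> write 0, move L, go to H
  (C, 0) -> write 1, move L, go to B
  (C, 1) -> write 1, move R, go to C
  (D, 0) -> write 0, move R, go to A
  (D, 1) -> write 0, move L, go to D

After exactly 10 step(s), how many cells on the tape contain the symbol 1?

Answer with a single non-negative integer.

Step 1: in state A at pos 0, read 0 -> (A,0)->write 1,move L,goto D. Now: state=D, head=-1, tape[-2..1]=0010 (head:  ^)
Step 2: in state D at pos -1, read 0 -> (D,0)->write 0,move R,goto A. Now: state=A, head=0, tape[-2..1]=0010 (head:   ^)
Step 3: in state A at pos 0, read 1 -> (A,1)->write 0,move R,goto C. Now: state=C, head=1, tape[-2..2]=00000 (head:    ^)
Step 4: in state C at pos 1, read 0 -> (C,0)->write 1,move L,goto B. Now: state=B, head=0, tape[-2..2]=00010 (head:   ^)
Step 5: in state B at pos 0, read 0 -> (B,0)->write 1,move L,goto D. Now: state=D, head=-1, tape[-2..2]=00110 (head:  ^)
Step 6: in state D at pos -1, read 0 -> (D,0)->write 0,move R,goto A. Now: state=A, head=0, tape[-2..2]=00110 (head:   ^)
Step 7: in state A at pos 0, read 1 -> (A,1)->write 0,move R,goto C. Now: state=C, head=1, tape[-2..2]=00010 (head:    ^)
Step 8: in state C at pos 1, read 1 -> (C,1)->write 1,move R,goto C. Now: state=C, head=2, tape[-2..3]=000100 (head:     ^)
Step 9: in state C at pos 2, read 0 -> (C,0)->write 1,move L,goto B. Now: state=B, head=1, tape[-2..3]=000110 (head:    ^)
Step 10: in state B at pos 1, read 1 -> (B,1)->write 0,move L,goto H. Now: state=H, head=0, tape[-2..3]=000010 (head:   ^)
Cells containing 1 after step 10: {2} -> 1 cell(s)

Answer: 1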